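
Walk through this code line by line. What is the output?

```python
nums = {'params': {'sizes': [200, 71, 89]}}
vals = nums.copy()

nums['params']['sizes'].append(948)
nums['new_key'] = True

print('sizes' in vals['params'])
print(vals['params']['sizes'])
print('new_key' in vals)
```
True
[200, 71, 89, 948]
False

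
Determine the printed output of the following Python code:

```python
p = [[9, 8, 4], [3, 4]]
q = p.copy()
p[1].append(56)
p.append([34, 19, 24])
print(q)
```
[[9, 8, 4], [3, 4, 56]]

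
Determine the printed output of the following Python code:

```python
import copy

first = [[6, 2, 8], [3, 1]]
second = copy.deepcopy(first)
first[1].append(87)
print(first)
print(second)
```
[[6, 2, 8], [3, 1, 87]]
[[6, 2, 8], [3, 1]]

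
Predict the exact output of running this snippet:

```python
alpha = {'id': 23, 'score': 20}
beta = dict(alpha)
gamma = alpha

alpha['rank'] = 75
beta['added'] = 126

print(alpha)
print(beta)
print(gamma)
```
{'id': 23, 'score': 20, 'rank': 75}
{'id': 23, 'score': 20, 'added': 126}
{'id': 23, 'score': 20, 'rank': 75}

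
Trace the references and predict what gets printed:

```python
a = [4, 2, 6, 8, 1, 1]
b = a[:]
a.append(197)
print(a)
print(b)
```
[4, 2, 6, 8, 1, 1, 197]
[4, 2, 6, 8, 1, 1]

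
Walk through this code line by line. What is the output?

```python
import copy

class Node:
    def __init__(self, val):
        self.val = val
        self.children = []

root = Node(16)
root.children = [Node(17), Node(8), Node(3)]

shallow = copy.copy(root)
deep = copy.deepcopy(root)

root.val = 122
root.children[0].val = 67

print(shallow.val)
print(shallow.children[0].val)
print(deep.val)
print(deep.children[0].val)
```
16
67
16
17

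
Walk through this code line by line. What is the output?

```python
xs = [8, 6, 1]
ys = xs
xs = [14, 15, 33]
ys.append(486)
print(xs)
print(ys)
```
[14, 15, 33]
[8, 6, 1, 486]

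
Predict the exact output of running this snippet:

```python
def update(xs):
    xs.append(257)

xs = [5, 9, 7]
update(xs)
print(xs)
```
[5, 9, 7, 257]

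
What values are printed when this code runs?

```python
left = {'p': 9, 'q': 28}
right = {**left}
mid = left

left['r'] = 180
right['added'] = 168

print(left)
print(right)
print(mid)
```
{'p': 9, 'q': 28, 'r': 180}
{'p': 9, 'q': 28, 'added': 168}
{'p': 9, 'q': 28, 'r': 180}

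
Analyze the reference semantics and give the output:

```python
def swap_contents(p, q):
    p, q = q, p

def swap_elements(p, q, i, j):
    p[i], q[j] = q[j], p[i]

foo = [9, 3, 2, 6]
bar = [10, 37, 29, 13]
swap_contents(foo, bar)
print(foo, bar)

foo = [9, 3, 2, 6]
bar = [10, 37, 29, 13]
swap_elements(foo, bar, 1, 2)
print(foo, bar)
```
[9, 3, 2, 6] [10, 37, 29, 13]
[9, 29, 2, 6] [10, 37, 3, 13]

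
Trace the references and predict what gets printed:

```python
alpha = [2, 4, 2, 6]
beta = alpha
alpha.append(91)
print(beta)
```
[2, 4, 2, 6, 91]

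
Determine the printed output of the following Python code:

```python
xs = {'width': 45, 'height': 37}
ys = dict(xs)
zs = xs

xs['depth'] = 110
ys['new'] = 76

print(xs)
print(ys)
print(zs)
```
{'width': 45, 'height': 37, 'depth': 110}
{'width': 45, 'height': 37, 'new': 76}
{'width': 45, 'height': 37, 'depth': 110}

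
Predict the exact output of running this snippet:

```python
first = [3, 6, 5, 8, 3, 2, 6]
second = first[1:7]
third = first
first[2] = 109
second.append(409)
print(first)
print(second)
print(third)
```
[3, 6, 109, 8, 3, 2, 6]
[6, 5, 8, 3, 2, 6, 409]
[3, 6, 109, 8, 3, 2, 6]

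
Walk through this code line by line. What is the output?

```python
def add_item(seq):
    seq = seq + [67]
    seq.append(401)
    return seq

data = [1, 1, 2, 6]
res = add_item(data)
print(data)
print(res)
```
[1, 1, 2, 6]
[1, 1, 2, 6, 67, 401]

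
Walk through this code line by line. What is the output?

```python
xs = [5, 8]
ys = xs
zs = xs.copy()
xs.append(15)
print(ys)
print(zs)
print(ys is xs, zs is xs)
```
[5, 8, 15]
[5, 8]
True False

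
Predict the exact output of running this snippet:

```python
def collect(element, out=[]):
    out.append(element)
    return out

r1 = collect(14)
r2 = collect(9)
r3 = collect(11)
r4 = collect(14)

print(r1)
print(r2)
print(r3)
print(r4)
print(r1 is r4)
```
[14, 9, 11, 14]
[14, 9, 11, 14]
[14, 9, 11, 14]
[14, 9, 11, 14]
True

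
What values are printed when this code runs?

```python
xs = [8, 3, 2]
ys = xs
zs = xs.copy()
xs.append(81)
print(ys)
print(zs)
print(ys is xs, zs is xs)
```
[8, 3, 2, 81]
[8, 3, 2]
True False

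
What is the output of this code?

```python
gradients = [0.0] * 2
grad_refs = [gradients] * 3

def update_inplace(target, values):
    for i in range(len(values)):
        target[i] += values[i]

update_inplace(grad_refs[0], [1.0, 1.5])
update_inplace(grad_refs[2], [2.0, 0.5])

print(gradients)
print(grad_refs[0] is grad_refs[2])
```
[3.0, 2.0]
True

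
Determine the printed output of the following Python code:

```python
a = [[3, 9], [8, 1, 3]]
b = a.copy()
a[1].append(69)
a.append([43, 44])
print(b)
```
[[3, 9], [8, 1, 3, 69]]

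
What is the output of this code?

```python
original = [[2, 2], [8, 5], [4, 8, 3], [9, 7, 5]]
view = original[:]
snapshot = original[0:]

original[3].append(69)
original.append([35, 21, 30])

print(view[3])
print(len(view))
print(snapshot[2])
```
[9, 7, 5, 69]
4
[4, 8, 3]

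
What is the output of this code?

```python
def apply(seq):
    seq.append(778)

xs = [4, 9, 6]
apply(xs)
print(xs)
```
[4, 9, 6, 778]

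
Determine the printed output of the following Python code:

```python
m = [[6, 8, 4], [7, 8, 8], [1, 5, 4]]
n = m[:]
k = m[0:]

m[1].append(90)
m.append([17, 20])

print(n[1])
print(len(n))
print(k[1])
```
[7, 8, 8, 90]
3
[7, 8, 8, 90]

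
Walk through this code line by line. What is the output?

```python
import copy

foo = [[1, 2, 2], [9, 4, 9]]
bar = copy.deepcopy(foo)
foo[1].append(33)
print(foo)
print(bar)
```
[[1, 2, 2], [9, 4, 9, 33]]
[[1, 2, 2], [9, 4, 9]]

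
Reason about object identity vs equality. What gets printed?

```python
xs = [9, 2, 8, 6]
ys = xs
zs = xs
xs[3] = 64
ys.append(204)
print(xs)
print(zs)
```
[9, 2, 8, 64, 204]
[9, 2, 8, 64, 204]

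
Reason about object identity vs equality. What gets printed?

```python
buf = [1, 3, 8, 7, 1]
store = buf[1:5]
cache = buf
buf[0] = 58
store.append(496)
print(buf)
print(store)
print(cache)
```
[58, 3, 8, 7, 1]
[3, 8, 7, 1, 496]
[58, 3, 8, 7, 1]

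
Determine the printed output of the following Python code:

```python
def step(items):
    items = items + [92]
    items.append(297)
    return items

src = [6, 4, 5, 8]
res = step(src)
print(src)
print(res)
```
[6, 4, 5, 8]
[6, 4, 5, 8, 92, 297]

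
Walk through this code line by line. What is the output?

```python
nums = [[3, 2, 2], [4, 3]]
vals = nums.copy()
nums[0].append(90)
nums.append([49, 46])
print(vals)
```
[[3, 2, 2, 90], [4, 3]]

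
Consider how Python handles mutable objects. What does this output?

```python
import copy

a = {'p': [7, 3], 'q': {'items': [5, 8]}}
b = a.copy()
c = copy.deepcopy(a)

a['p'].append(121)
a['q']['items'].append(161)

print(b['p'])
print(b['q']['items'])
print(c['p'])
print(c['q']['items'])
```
[7, 3, 121]
[5, 8, 161]
[7, 3]
[5, 8]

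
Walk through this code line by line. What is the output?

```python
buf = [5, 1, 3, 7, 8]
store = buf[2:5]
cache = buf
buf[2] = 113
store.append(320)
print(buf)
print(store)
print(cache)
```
[5, 1, 113, 7, 8]
[3, 7, 8, 320]
[5, 1, 113, 7, 8]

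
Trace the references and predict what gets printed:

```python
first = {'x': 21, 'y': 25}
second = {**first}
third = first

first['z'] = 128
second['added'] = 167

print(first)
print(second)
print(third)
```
{'x': 21, 'y': 25, 'z': 128}
{'x': 21, 'y': 25, 'added': 167}
{'x': 21, 'y': 25, 'z': 128}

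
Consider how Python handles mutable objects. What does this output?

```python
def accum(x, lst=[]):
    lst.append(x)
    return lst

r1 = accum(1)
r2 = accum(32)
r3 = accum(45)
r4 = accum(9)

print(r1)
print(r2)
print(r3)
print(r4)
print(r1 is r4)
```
[1, 32, 45, 9]
[1, 32, 45, 9]
[1, 32, 45, 9]
[1, 32, 45, 9]
True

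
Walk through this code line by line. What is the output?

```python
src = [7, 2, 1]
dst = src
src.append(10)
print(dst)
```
[7, 2, 1, 10]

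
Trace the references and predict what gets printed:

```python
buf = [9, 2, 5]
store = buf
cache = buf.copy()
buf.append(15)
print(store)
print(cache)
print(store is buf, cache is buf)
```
[9, 2, 5, 15]
[9, 2, 5]
True False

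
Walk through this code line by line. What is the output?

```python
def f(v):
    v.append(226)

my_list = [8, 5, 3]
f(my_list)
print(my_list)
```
[8, 5, 3, 226]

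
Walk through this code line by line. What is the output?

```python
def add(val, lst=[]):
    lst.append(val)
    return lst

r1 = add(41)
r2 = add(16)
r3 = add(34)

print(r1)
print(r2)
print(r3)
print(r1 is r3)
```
[41, 16, 34]
[41, 16, 34]
[41, 16, 34]
True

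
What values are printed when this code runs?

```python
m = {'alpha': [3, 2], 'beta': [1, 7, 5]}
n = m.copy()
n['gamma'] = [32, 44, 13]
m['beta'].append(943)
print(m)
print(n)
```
{'alpha': [3, 2], 'beta': [1, 7, 5, 943]}
{'alpha': [3, 2], 'beta': [1, 7, 5, 943], 'gamma': [32, 44, 13]}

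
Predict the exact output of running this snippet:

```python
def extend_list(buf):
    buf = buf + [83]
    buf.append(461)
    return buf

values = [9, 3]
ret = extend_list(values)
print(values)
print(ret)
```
[9, 3]
[9, 3, 83, 461]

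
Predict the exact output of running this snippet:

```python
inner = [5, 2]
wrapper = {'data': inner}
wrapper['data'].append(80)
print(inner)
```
[5, 2, 80]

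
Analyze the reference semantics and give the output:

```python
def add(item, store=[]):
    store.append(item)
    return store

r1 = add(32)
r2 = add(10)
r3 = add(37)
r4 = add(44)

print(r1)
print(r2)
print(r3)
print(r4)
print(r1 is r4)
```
[32, 10, 37, 44]
[32, 10, 37, 44]
[32, 10, 37, 44]
[32, 10, 37, 44]
True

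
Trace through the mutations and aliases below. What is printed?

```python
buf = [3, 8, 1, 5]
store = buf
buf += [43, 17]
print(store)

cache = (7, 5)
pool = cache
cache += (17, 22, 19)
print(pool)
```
[3, 8, 1, 5, 43, 17]
(7, 5)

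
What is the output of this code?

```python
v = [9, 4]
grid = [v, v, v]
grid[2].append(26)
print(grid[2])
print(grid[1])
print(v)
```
[9, 4, 26]
[9, 4, 26]
[9, 4, 26]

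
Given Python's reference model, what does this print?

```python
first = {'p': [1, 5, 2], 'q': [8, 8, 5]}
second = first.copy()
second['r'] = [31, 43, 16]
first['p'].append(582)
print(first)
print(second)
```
{'p': [1, 5, 2, 582], 'q': [8, 8, 5]}
{'p': [1, 5, 2, 582], 'q': [8, 8, 5], 'r': [31, 43, 16]}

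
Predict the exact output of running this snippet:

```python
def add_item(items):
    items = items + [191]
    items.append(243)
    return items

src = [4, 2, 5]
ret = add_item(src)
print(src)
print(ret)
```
[4, 2, 5]
[4, 2, 5, 191, 243]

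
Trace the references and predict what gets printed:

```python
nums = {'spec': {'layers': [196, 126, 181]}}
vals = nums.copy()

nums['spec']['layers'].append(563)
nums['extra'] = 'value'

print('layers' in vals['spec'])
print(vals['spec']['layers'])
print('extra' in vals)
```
True
[196, 126, 181, 563]
False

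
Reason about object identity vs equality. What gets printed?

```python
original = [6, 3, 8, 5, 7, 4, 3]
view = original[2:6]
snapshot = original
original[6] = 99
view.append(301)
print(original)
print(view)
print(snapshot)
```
[6, 3, 8, 5, 7, 4, 99]
[8, 5, 7, 4, 301]
[6, 3, 8, 5, 7, 4, 99]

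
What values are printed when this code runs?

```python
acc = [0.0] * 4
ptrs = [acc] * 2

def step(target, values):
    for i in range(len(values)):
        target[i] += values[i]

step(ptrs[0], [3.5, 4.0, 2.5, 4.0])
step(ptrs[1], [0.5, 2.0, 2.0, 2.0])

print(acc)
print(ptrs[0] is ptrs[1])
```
[4.0, 6.0, 4.5, 6.0]
True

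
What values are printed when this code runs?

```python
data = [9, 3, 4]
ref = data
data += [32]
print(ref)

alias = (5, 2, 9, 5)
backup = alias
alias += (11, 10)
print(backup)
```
[9, 3, 4, 32]
(5, 2, 9, 5)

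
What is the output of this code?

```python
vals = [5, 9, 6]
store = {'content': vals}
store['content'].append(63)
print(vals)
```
[5, 9, 6, 63]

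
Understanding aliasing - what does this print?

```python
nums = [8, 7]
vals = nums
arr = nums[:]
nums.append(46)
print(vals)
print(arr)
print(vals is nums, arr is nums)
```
[8, 7, 46]
[8, 7]
True False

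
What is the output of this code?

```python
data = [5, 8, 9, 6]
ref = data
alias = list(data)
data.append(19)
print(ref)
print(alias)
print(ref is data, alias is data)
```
[5, 8, 9, 6, 19]
[5, 8, 9, 6]
True False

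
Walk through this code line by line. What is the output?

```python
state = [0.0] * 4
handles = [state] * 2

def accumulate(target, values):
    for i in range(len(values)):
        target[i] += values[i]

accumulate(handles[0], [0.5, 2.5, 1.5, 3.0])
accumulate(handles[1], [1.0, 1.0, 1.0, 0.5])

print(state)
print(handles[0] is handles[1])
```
[1.5, 3.5, 2.5, 3.5]
True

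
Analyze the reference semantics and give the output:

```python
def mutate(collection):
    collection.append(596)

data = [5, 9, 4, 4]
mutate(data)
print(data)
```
[5, 9, 4, 4, 596]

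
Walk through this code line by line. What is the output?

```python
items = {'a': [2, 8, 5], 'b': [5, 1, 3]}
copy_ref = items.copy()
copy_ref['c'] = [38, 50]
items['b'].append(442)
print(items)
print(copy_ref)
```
{'a': [2, 8, 5], 'b': [5, 1, 3, 442]}
{'a': [2, 8, 5], 'b': [5, 1, 3, 442], 'c': [38, 50]}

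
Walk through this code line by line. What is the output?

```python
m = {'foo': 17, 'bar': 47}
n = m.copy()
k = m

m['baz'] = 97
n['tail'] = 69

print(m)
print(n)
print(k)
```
{'foo': 17, 'bar': 47, 'baz': 97}
{'foo': 17, 'bar': 47, 'tail': 69}
{'foo': 17, 'bar': 47, 'baz': 97}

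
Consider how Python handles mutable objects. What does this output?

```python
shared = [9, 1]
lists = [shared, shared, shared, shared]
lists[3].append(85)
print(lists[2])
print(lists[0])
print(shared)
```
[9, 1, 85]
[9, 1, 85]
[9, 1, 85]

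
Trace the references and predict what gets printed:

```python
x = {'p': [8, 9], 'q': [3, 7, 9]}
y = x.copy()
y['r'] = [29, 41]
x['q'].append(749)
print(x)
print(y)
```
{'p': [8, 9], 'q': [3, 7, 9, 749]}
{'p': [8, 9], 'q': [3, 7, 9, 749], 'r': [29, 41]}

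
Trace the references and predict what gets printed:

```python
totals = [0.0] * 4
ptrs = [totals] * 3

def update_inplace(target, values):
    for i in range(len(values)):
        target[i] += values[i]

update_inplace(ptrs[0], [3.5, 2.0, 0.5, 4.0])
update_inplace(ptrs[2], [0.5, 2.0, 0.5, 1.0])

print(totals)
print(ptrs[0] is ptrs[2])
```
[4.0, 4.0, 1.0, 5.0]
True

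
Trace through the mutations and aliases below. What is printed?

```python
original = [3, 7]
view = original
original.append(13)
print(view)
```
[3, 7, 13]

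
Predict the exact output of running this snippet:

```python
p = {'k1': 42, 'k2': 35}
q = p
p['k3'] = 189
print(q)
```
{'k1': 42, 'k2': 35, 'k3': 189}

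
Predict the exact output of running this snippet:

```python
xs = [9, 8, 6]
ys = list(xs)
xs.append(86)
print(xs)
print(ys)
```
[9, 8, 6, 86]
[9, 8, 6]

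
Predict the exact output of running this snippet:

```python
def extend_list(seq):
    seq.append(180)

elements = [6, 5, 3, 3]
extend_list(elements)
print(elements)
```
[6, 5, 3, 3, 180]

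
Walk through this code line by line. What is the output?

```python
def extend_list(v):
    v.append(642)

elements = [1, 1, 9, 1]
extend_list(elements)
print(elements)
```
[1, 1, 9, 1, 642]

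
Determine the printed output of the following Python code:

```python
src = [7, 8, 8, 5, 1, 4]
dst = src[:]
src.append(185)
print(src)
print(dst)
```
[7, 8, 8, 5, 1, 4, 185]
[7, 8, 8, 5, 1, 4]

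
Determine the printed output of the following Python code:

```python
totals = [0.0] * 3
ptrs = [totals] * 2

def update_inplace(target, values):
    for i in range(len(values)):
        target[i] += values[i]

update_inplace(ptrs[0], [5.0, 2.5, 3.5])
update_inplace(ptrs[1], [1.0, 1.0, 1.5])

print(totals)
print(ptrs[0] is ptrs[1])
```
[6.0, 3.5, 5.0]
True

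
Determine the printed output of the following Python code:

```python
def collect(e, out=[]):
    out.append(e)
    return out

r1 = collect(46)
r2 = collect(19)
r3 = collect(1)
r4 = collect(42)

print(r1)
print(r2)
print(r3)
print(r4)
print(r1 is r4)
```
[46, 19, 1, 42]
[46, 19, 1, 42]
[46, 19, 1, 42]
[46, 19, 1, 42]
True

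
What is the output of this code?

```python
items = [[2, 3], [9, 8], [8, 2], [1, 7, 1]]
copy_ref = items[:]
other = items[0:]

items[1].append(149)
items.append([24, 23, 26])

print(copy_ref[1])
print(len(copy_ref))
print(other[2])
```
[9, 8, 149]
4
[8, 2]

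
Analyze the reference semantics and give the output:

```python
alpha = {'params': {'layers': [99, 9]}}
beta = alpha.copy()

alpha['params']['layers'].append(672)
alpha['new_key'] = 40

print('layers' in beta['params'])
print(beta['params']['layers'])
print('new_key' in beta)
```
True
[99, 9, 672]
False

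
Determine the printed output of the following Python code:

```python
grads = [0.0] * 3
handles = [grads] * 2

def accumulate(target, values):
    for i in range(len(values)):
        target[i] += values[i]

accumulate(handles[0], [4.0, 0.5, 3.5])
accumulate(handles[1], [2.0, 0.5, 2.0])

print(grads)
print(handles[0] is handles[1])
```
[6.0, 1.0, 5.5]
True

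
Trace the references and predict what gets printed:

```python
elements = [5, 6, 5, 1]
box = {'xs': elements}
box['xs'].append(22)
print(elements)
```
[5, 6, 5, 1, 22]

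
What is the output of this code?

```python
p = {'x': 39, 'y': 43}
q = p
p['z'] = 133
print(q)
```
{'x': 39, 'y': 43, 'z': 133}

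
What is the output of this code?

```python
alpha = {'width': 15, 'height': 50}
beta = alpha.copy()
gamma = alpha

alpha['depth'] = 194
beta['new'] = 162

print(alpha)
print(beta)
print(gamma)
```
{'width': 15, 'height': 50, 'depth': 194}
{'width': 15, 'height': 50, 'new': 162}
{'width': 15, 'height': 50, 'depth': 194}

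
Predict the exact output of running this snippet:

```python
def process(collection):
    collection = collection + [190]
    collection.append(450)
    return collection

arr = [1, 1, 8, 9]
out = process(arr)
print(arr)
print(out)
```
[1, 1, 8, 9]
[1, 1, 8, 9, 190, 450]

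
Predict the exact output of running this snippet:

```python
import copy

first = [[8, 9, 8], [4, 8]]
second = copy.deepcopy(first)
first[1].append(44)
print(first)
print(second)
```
[[8, 9, 8], [4, 8, 44]]
[[8, 9, 8], [4, 8]]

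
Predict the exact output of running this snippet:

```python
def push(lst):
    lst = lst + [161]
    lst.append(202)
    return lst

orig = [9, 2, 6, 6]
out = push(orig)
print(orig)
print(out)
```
[9, 2, 6, 6]
[9, 2, 6, 6, 161, 202]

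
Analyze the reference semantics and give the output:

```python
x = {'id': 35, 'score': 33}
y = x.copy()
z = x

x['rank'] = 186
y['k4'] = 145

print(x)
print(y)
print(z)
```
{'id': 35, 'score': 33, 'rank': 186}
{'id': 35, 'score': 33, 'k4': 145}
{'id': 35, 'score': 33, 'rank': 186}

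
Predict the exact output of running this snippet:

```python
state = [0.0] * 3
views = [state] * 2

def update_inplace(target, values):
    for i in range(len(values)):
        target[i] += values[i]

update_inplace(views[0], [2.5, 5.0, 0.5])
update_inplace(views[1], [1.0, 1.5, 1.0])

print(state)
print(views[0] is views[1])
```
[3.5, 6.5, 1.5]
True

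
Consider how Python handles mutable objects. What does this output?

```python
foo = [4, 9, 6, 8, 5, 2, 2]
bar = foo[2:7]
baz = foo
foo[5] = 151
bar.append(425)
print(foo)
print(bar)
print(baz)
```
[4, 9, 6, 8, 5, 151, 2]
[6, 8, 5, 2, 2, 425]
[4, 9, 6, 8, 5, 151, 2]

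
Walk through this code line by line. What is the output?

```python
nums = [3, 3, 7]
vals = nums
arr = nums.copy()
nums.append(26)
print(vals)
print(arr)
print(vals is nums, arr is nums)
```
[3, 3, 7, 26]
[3, 3, 7]
True False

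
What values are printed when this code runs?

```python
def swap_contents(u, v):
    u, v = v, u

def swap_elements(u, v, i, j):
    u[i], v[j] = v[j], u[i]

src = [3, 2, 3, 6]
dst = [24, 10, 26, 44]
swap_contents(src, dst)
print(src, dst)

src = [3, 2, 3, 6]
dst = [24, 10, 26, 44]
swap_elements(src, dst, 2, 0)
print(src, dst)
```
[3, 2, 3, 6] [24, 10, 26, 44]
[3, 2, 24, 6] [3, 10, 26, 44]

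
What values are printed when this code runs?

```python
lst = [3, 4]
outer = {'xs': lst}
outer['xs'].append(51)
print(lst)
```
[3, 4, 51]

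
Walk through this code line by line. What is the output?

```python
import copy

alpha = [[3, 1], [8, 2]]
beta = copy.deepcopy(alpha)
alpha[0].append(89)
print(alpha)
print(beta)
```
[[3, 1, 89], [8, 2]]
[[3, 1], [8, 2]]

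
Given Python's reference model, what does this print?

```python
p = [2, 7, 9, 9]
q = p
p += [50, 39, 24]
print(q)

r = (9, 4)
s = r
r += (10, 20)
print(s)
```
[2, 7, 9, 9, 50, 39, 24]
(9, 4)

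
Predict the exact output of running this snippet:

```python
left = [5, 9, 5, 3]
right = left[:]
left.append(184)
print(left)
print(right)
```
[5, 9, 5, 3, 184]
[5, 9, 5, 3]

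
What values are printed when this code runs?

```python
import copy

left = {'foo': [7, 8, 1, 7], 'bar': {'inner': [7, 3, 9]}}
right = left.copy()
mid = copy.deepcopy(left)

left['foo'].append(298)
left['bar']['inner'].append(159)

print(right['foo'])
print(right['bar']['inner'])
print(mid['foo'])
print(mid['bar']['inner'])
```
[7, 8, 1, 7, 298]
[7, 3, 9, 159]
[7, 8, 1, 7]
[7, 3, 9]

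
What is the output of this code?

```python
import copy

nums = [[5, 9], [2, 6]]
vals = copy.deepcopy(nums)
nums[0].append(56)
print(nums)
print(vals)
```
[[5, 9, 56], [2, 6]]
[[5, 9], [2, 6]]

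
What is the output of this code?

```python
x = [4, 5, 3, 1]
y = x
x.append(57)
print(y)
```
[4, 5, 3, 1, 57]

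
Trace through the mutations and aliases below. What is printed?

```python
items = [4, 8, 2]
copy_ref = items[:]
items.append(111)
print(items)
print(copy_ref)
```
[4, 8, 2, 111]
[4, 8, 2]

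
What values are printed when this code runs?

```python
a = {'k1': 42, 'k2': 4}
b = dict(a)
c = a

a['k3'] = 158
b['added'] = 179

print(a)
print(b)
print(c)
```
{'k1': 42, 'k2': 4, 'k3': 158}
{'k1': 42, 'k2': 4, 'added': 179}
{'k1': 42, 'k2': 4, 'k3': 158}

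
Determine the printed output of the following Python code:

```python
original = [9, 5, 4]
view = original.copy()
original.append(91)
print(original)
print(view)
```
[9, 5, 4, 91]
[9, 5, 4]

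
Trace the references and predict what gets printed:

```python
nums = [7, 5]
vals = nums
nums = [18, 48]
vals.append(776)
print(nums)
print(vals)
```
[18, 48]
[7, 5, 776]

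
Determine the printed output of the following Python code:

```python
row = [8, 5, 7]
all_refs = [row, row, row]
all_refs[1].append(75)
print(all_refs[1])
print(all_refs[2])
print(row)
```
[8, 5, 7, 75]
[8, 5, 7, 75]
[8, 5, 7, 75]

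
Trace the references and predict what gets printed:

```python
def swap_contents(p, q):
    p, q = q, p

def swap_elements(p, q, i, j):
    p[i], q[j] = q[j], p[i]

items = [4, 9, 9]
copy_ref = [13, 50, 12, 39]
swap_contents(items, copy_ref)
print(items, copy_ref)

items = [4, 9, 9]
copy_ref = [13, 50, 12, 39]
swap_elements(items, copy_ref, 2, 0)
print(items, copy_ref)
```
[4, 9, 9] [13, 50, 12, 39]
[4, 9, 13] [9, 50, 12, 39]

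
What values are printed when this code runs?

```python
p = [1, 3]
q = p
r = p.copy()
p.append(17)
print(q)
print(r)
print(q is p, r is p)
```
[1, 3, 17]
[1, 3]
True False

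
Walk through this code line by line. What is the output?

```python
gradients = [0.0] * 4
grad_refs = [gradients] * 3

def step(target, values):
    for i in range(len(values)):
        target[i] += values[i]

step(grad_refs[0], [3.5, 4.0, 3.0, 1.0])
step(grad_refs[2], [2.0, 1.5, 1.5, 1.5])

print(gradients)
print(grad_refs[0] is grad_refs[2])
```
[5.5, 5.5, 4.5, 2.5]
True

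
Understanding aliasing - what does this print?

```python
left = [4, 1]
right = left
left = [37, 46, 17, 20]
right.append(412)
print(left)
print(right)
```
[37, 46, 17, 20]
[4, 1, 412]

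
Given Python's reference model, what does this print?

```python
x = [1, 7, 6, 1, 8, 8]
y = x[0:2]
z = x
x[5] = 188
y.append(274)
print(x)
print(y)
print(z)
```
[1, 7, 6, 1, 8, 188]
[1, 7, 274]
[1, 7, 6, 1, 8, 188]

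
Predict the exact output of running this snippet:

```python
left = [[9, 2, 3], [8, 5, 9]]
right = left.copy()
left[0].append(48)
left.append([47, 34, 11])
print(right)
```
[[9, 2, 3, 48], [8, 5, 9]]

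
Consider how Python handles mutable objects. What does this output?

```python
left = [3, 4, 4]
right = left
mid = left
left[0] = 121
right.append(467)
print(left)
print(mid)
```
[121, 4, 4, 467]
[121, 4, 4, 467]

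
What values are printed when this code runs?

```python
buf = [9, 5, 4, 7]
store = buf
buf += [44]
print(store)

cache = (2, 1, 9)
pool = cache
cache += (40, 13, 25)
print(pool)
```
[9, 5, 4, 7, 44]
(2, 1, 9)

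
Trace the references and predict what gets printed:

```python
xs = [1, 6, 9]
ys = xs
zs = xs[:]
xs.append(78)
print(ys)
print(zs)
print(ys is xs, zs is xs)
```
[1, 6, 9, 78]
[1, 6, 9]
True False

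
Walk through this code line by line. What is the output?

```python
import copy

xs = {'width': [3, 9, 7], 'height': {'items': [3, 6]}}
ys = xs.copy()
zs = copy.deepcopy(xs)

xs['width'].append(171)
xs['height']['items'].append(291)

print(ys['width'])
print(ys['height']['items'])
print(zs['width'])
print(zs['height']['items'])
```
[3, 9, 7, 171]
[3, 6, 291]
[3, 9, 7]
[3, 6]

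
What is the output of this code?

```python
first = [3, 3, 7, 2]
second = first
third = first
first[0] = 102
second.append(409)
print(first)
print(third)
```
[102, 3, 7, 2, 409]
[102, 3, 7, 2, 409]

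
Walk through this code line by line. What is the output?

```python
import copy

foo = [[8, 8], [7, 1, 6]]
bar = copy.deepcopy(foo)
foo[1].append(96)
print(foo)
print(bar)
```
[[8, 8], [7, 1, 6, 96]]
[[8, 8], [7, 1, 6]]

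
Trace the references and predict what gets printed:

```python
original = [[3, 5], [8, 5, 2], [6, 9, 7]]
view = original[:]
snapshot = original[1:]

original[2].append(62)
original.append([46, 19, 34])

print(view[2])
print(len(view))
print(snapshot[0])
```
[6, 9, 7, 62]
3
[8, 5, 2]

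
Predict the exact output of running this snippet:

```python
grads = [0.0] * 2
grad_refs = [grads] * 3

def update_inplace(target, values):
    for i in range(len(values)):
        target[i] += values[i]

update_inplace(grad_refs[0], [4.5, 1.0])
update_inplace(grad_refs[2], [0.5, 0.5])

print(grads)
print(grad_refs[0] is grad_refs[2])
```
[5.0, 1.5]
True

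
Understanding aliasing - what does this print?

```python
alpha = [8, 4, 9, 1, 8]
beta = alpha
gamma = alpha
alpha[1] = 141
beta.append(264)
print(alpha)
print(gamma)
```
[8, 141, 9, 1, 8, 264]
[8, 141, 9, 1, 8, 264]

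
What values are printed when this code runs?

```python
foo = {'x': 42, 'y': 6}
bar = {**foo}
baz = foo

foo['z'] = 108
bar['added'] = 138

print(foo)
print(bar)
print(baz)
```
{'x': 42, 'y': 6, 'z': 108}
{'x': 42, 'y': 6, 'added': 138}
{'x': 42, 'y': 6, 'z': 108}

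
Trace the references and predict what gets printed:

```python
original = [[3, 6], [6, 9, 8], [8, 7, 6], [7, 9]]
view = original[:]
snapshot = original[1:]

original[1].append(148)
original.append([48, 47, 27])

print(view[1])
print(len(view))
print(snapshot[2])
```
[6, 9, 8, 148]
4
[7, 9]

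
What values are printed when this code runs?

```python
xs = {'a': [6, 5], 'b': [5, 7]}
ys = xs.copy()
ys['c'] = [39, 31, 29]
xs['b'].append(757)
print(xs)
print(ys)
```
{'a': [6, 5], 'b': [5, 7, 757]}
{'a': [6, 5], 'b': [5, 7, 757], 'c': [39, 31, 29]}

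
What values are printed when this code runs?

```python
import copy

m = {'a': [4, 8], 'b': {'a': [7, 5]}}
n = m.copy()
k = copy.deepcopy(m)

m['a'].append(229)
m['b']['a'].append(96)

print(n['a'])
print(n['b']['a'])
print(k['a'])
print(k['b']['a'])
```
[4, 8, 229]
[7, 5, 96]
[4, 8]
[7, 5]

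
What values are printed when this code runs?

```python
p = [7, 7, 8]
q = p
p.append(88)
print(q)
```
[7, 7, 8, 88]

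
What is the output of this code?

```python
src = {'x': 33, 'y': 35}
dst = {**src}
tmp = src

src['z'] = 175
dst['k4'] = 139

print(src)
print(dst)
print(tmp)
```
{'x': 33, 'y': 35, 'z': 175}
{'x': 33, 'y': 35, 'k4': 139}
{'x': 33, 'y': 35, 'z': 175}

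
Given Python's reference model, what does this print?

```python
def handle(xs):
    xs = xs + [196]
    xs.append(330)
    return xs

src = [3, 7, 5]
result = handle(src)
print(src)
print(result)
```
[3, 7, 5]
[3, 7, 5, 196, 330]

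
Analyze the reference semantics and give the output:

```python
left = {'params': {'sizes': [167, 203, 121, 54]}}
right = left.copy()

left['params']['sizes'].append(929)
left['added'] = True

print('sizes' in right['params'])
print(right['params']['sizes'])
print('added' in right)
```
True
[167, 203, 121, 54, 929]
False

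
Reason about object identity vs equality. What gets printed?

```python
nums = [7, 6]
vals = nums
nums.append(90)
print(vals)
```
[7, 6, 90]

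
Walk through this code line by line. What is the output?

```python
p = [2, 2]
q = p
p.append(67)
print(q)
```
[2, 2, 67]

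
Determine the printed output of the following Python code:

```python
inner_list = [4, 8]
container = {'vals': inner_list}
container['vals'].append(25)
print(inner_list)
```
[4, 8, 25]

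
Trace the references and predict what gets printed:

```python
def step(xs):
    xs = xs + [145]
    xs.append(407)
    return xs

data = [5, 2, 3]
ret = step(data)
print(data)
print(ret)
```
[5, 2, 3]
[5, 2, 3, 145, 407]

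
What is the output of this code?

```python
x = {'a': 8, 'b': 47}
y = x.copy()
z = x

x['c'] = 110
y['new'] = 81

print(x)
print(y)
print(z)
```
{'a': 8, 'b': 47, 'c': 110}
{'a': 8, 'b': 47, 'new': 81}
{'a': 8, 'b': 47, 'c': 110}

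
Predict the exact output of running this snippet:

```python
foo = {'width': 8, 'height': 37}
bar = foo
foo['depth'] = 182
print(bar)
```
{'width': 8, 'height': 37, 'depth': 182}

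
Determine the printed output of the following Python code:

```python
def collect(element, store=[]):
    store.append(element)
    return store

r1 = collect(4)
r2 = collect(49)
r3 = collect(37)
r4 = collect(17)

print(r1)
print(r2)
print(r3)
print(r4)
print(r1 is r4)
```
[4, 49, 37, 17]
[4, 49, 37, 17]
[4, 49, 37, 17]
[4, 49, 37, 17]
True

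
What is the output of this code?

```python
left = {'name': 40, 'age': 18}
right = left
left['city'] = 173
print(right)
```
{'name': 40, 'age': 18, 'city': 173}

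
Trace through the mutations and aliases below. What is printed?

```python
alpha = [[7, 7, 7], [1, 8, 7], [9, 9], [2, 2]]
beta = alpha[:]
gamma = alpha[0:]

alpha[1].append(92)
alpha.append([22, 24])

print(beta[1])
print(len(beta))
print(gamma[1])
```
[1, 8, 7, 92]
4
[1, 8, 7, 92]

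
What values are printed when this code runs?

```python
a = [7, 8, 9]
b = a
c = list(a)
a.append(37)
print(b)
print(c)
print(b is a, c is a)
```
[7, 8, 9, 37]
[7, 8, 9]
True False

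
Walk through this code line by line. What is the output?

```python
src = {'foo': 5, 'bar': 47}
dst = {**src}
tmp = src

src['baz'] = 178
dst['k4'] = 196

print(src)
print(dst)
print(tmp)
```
{'foo': 5, 'bar': 47, 'baz': 178}
{'foo': 5, 'bar': 47, 'k4': 196}
{'foo': 5, 'bar': 47, 'baz': 178}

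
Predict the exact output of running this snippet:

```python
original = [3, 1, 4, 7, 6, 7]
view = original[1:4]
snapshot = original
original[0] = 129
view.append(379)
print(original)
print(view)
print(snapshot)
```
[129, 1, 4, 7, 6, 7]
[1, 4, 7, 379]
[129, 1, 4, 7, 6, 7]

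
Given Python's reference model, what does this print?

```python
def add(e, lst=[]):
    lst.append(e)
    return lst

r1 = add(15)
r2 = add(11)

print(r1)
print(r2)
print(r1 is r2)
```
[15, 11]
[15, 11]
True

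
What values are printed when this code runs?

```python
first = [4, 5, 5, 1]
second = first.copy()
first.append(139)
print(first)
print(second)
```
[4, 5, 5, 1, 139]
[4, 5, 5, 1]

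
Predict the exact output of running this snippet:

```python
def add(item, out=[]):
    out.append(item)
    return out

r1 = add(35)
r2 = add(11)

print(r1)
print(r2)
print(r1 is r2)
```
[35, 11]
[35, 11]
True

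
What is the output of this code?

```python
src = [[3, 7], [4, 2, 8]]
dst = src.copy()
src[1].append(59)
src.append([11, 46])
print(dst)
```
[[3, 7], [4, 2, 8, 59]]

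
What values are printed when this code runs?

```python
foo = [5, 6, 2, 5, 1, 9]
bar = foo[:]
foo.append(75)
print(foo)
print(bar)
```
[5, 6, 2, 5, 1, 9, 75]
[5, 6, 2, 5, 1, 9]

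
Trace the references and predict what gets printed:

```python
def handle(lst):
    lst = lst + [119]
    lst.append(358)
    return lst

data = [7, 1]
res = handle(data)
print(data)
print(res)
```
[7, 1]
[7, 1, 119, 358]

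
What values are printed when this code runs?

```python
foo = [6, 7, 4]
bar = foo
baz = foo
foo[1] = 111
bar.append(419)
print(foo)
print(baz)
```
[6, 111, 4, 419]
[6, 111, 4, 419]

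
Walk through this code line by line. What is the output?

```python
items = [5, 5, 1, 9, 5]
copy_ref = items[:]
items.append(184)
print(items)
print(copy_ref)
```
[5, 5, 1, 9, 5, 184]
[5, 5, 1, 9, 5]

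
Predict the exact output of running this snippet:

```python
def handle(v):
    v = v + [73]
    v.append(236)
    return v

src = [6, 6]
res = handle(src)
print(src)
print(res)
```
[6, 6]
[6, 6, 73, 236]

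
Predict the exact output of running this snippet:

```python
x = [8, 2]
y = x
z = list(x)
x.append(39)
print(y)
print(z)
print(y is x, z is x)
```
[8, 2, 39]
[8, 2]
True False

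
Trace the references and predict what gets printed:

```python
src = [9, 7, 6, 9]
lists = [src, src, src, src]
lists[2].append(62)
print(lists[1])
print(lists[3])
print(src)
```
[9, 7, 6, 9, 62]
[9, 7, 6, 9, 62]
[9, 7, 6, 9, 62]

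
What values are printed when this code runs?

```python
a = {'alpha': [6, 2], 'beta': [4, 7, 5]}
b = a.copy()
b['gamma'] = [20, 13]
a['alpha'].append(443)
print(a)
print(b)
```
{'alpha': [6, 2, 443], 'beta': [4, 7, 5]}
{'alpha': [6, 2, 443], 'beta': [4, 7, 5], 'gamma': [20, 13]}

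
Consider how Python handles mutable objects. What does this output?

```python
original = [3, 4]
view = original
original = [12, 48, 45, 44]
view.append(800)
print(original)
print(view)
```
[12, 48, 45, 44]
[3, 4, 800]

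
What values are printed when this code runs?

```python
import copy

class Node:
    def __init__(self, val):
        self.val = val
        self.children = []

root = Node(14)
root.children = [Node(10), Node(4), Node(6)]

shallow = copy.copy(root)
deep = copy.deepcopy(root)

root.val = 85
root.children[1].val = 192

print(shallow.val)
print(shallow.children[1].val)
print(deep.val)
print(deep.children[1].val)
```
14
192
14
4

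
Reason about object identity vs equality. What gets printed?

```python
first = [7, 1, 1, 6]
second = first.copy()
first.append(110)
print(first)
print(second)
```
[7, 1, 1, 6, 110]
[7, 1, 1, 6]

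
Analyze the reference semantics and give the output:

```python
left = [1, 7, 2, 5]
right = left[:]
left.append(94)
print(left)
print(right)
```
[1, 7, 2, 5, 94]
[1, 7, 2, 5]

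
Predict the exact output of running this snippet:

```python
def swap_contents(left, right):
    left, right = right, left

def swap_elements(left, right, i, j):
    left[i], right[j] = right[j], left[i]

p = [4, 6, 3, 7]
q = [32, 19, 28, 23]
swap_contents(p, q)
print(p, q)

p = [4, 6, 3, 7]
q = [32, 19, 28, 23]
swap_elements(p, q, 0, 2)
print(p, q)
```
[4, 6, 3, 7] [32, 19, 28, 23]
[28, 6, 3, 7] [32, 19, 4, 23]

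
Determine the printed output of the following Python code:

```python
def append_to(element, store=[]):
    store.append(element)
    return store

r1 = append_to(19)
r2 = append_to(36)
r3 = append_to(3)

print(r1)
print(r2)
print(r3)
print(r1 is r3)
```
[19, 36, 3]
[19, 36, 3]
[19, 36, 3]
True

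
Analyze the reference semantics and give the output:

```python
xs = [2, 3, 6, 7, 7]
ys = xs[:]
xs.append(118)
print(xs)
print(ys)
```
[2, 3, 6, 7, 7, 118]
[2, 3, 6, 7, 7]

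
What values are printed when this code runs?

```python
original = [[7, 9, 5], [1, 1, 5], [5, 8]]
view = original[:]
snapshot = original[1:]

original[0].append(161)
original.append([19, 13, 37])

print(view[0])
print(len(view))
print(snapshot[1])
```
[7, 9, 5, 161]
3
[5, 8]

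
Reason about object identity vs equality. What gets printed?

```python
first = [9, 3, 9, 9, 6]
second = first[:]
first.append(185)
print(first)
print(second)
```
[9, 3, 9, 9, 6, 185]
[9, 3, 9, 9, 6]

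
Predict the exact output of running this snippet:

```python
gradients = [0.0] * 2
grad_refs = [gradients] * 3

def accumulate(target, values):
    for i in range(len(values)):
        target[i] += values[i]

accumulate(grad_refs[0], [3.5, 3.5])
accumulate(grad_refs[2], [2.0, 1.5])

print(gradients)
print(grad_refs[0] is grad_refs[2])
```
[5.5, 5.0]
True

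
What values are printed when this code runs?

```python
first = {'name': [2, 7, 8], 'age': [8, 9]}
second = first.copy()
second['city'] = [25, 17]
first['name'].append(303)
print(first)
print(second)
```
{'name': [2, 7, 8, 303], 'age': [8, 9]}
{'name': [2, 7, 8, 303], 'age': [8, 9], 'city': [25, 17]}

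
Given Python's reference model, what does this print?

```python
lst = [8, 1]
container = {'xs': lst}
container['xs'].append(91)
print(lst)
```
[8, 1, 91]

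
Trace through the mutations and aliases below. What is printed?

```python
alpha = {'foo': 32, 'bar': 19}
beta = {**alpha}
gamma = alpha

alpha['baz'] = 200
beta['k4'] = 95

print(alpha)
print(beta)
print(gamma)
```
{'foo': 32, 'bar': 19, 'baz': 200}
{'foo': 32, 'bar': 19, 'k4': 95}
{'foo': 32, 'bar': 19, 'baz': 200}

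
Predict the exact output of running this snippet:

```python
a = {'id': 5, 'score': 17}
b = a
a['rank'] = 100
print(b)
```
{'id': 5, 'score': 17, 'rank': 100}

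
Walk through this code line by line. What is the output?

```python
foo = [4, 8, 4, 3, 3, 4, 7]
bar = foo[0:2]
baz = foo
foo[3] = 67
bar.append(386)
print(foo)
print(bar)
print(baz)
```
[4, 8, 4, 67, 3, 4, 7]
[4, 8, 386]
[4, 8, 4, 67, 3, 4, 7]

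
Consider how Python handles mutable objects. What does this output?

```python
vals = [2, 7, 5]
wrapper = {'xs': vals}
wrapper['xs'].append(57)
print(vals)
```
[2, 7, 5, 57]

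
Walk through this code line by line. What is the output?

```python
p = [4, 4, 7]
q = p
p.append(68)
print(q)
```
[4, 4, 7, 68]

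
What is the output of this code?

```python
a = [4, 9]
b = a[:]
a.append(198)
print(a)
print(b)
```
[4, 9, 198]
[4, 9]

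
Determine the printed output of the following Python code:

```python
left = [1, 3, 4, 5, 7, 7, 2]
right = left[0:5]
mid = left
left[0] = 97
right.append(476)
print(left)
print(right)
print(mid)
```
[97, 3, 4, 5, 7, 7, 2]
[1, 3, 4, 5, 7, 476]
[97, 3, 4, 5, 7, 7, 2]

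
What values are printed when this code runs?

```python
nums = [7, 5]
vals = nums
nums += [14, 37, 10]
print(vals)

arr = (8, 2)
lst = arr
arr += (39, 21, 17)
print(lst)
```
[7, 5, 14, 37, 10]
(8, 2)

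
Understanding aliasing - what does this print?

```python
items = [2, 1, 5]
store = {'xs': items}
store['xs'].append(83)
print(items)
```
[2, 1, 5, 83]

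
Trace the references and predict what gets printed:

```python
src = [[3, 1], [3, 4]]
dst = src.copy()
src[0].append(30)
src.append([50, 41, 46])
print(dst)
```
[[3, 1, 30], [3, 4]]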